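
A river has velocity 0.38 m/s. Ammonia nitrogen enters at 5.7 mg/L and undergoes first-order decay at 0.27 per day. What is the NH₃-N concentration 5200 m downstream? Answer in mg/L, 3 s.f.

Travel time t = 5200 m / 0.38 m/s = 5200/0.38 = 1.368e+04 s = 0.1584 d.
First-order decay: C = 5.7·exp(−0.27·0.1584) = 5.7·0.9581 = 5.461 mg/L.

5.46 mg/L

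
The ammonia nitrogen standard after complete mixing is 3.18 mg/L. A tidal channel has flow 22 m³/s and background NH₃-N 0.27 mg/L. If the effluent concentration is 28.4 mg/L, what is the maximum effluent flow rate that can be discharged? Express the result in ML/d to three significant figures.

Mass balance at complete mixing: C_std·(Q_w + Q_r) = Q_w·C_e + Q_r·C_b.
Rearranging, Q_w = Q_r·(C_std − C_b)/(C_e − C_std) = 22·(3.18 − 0.27) / (28.4 − 3.18) = 2.538 m³/s.
= 219.3 ML/d.

219 ML/d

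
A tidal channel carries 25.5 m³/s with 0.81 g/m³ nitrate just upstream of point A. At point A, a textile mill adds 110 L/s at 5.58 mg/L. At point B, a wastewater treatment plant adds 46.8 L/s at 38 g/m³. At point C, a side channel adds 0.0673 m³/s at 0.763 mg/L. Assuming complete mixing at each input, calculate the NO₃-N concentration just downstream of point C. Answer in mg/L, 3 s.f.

0.898 mg/L

110 L/s = 0.11 m³/s.
After input A: C = (25.5·0.81 + 0.11·5.58) / 25.61 = 0.8305 mg/L.
46.8 L/s = 0.0468 m³/s.
After input B: C = (25.61·0.8305 + 0.0468·38) / 25.66 = 0.8983 mg/L.
After input C: C = (25.66·0.8983 + 0.0673·0.763) / 25.72 = 0.8979 mg/L.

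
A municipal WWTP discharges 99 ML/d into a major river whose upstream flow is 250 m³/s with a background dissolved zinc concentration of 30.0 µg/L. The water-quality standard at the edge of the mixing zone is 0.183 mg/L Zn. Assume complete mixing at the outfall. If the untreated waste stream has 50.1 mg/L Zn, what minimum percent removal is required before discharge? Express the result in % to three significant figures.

99 ML/d = 1.146 m³/s.
30.0 µg/L = 0.03 mg/L.
Mass balance: 0.183·251.1 = 1.146·Cₑ + 250·0.03.
Cₑ = (45.96 − 7.5) / 1.146 = 33.56 mg/L.
Required removal = 1 − 33.56/50.1 = 33 %.

33.0 %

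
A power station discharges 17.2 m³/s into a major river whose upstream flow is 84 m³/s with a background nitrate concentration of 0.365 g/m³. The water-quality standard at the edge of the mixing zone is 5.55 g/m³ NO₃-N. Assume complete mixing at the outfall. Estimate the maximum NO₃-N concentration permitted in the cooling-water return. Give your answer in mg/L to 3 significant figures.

Mass balance: 5.55·101.2 = 17.2·Cₑ + 84·0.365.
Cₑ = (561.7 − 30.66) / 17.2 = 30.87 mg/L.

30.9 mg/L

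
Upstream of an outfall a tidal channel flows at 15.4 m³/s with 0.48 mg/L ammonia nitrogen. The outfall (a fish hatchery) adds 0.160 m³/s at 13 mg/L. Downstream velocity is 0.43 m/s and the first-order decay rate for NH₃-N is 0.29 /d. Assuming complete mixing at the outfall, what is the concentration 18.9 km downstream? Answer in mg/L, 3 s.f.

After complete mixing, C₀ = (0.16·13 + 15.4·0.48) / 15.56 = 0.6087 mg/L.
Travel time t = 1.89e+04 m / 0.43 m/s = 4.395e+04 s = 0.5087 d.
C = 0.6087·exp(−0.29·0.5087) = 0.6087·0.8628 = 0.5252 mg/L.

0.525 mg/L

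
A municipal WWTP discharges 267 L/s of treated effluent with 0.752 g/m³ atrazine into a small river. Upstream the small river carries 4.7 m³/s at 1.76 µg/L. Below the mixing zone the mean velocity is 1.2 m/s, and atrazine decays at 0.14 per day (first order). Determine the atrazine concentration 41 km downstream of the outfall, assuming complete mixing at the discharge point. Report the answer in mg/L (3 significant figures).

0.0398 mg/L

267 L/s = 0.267 m³/s.
1.76 µg/L = 0.00176 mg/L.
After complete mixing, C₀ = (0.267·0.752 + 4.7·0.00176) / 4.967 = 0.04209 mg/L.
Travel time t = 4.1e+04 m / 1.2 m/s = 3.417e+04 s = 0.3954 d.
C = 0.04209·exp(−0.14·0.3954) = 0.04209·0.9461 = 0.03982 mg/L.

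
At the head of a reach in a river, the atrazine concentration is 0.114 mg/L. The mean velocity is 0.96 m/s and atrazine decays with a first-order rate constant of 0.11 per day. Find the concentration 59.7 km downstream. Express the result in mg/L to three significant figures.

0.105 mg/L

Travel time t = 59.7 km / 0.96 m/s = 5.97e+04/0.96 = 6.219e+04 s = 0.7198 d.
First-order decay: C = 0.114·exp(−0.11·0.7198) = 0.114·0.9239 = 0.1053 mg/L.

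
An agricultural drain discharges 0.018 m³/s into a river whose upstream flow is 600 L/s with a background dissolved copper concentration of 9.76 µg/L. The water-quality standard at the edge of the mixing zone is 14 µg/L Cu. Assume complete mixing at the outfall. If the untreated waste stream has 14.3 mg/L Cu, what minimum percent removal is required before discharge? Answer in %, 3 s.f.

98.9 %

600 L/s = 0.6 m³/s.
9.76 µg/L = 0.00976 mg/L.
14 µg/L = 0.014 mg/L.
Mass balance: 0.014·0.618 = 0.018·Cₑ + 0.6·0.00976.
Cₑ = (0.008652 − 0.005856) / 0.018 = 0.1553 mg/L.
Required removal = 1 − 0.1553/14.3 = 98.91 %.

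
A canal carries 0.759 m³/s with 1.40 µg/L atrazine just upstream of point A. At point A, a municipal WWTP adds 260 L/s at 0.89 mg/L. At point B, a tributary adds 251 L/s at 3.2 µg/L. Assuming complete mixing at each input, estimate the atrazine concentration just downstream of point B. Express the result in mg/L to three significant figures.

0.184 mg/L

1.40 µg/L = 0.0014 mg/L.
260 L/s = 0.26 m³/s.
After input A: C = (0.759·0.0014 + 0.26·0.89) / 1.019 = 0.2281 mg/L.
251 L/s = 0.251 m³/s.
3.2 µg/L = 0.0032 mg/L.
After input B: C = (1.019·0.2281 + 0.251·0.0032) / 1.27 = 0.1837 mg/L.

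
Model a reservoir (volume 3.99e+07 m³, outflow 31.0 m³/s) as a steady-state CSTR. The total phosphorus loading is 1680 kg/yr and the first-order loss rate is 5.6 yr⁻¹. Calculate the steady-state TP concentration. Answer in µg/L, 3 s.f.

1.40 µg/L

Outflow Q = 31.0 m³/s × 3.156e+07 s/yr = 9.783e+08 m³/yr.
Steady-state CSTR mass balance: W = Q·C + k·V·C, so C = W/(Q + kV).
Q + kV = 9.783e+08 + 5.6·3.99e+07 = 1.202e+09 m³/yr.
C = 1680/1.202e+09 = 1.398e-06 kg/m³ = 0.001398 mg/L = 1.398 µg/L.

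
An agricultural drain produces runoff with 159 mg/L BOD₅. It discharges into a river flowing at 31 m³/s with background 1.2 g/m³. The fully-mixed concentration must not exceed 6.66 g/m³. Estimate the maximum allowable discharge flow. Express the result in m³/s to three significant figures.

1.11 m³/s

Mass balance at complete mixing: C_std·(Q_w + Q_r) = Q_w·C_e + Q_r·C_b.
Rearranging, Q_w = Q_r·(C_std − C_b)/(C_e − C_std) = 31·(6.66 − 1.2) / (159 − 6.66) = 1.111 m³/s.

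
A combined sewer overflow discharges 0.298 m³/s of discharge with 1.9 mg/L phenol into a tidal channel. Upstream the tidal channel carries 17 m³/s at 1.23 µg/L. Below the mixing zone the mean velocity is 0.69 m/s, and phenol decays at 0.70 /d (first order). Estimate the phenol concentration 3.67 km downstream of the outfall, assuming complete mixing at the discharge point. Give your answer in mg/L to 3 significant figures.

0.0325 mg/L

1.23 µg/L = 0.00123 mg/L.
After complete mixing, C₀ = (0.298·1.9 + 17·0.00123) / 17.3 = 0.03394 mg/L.
Travel time t = 3670 m / 0.69 m/s = 5319 s = 0.06156 d.
C = 0.03394·exp(−0.70·0.06156) = 0.03394·0.9578 = 0.03251 mg/L.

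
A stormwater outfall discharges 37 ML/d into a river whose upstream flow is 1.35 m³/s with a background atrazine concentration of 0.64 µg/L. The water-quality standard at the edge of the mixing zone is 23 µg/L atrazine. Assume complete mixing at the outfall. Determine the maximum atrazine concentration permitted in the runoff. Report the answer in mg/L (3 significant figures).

37 ML/d = 0.4282 m³/s.
0.64 µg/L = 0.00064 mg/L.
23 µg/L = 0.023 mg/L.
Mass balance: 0.023·1.778 = 0.4282·Cₑ + 1.35·0.00064.
Cₑ = (0.0409 − 0.000864) / 0.4282 = 0.09349 mg/L.

0.0935 mg/L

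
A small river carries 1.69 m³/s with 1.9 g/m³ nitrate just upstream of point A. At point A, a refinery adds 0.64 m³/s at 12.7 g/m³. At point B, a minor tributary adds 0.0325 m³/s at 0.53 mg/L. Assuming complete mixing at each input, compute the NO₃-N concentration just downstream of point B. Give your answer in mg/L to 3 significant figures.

After input A: C = (1.69·1.9 + 0.64·12.7) / 2.33 = 4.867 mg/L.
After input B: C = (2.33·4.867 + 0.0325·0.53) / 2.363 = 4.807 mg/L.

4.81 mg/L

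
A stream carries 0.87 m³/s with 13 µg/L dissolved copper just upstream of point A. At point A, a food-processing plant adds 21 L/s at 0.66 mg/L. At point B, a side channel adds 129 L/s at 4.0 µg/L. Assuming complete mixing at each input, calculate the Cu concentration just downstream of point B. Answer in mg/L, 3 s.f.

0.0252 mg/L

13 µg/L = 0.013 mg/L.
21 L/s = 0.021 m³/s.
After input A: C = (0.87·0.013 + 0.021·0.66) / 0.891 = 0.02825 mg/L.
129 L/s = 0.129 m³/s.
4.0 µg/L = 0.004 mg/L.
After input B: C = (0.891·0.02825 + 0.129·0.004) / 1.02 = 0.02518 mg/L.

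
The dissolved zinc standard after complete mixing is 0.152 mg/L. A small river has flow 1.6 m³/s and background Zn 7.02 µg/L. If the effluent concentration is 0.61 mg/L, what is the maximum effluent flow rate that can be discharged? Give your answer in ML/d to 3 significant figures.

43.8 ML/d

7.02 µg/L = 0.00702 mg/L.
Mass balance at complete mixing: C_std·(Q_w + Q_r) = Q_w·C_e + Q_r·C_b.
Rearranging, Q_w = Q_r·(C_std − C_b)/(C_e − C_std) = 1.6·(0.152 − 0.00702) / (0.61 − 0.152) = 0.5065 m³/s.
= 43.76 ML/d.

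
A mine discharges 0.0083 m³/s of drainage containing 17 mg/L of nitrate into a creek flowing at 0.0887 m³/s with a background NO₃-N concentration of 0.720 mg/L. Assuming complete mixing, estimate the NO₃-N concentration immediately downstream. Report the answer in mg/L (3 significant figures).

2.11 mg/L

Conservation of mass across the mixing zone: C = (0.0083·17 + 0.0887·0.72) / (0.0083 + 0.0887) = 0.205/0.097 = 2.113 mg/L.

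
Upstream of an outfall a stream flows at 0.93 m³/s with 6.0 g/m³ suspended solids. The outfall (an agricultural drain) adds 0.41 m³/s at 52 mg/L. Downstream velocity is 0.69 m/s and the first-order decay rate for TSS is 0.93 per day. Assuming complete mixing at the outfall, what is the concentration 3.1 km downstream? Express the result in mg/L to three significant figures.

After complete mixing, C₀ = (0.41·52 + 0.93·6) / 1.34 = 20.07 mg/L.
Travel time t = 3100 m / 0.69 m/s = 4493 s = 0.052 d.
C = 20.07·exp(−0.93·0.052) = 20.07·0.9528 = 19.13 mg/L.

19.1 mg/L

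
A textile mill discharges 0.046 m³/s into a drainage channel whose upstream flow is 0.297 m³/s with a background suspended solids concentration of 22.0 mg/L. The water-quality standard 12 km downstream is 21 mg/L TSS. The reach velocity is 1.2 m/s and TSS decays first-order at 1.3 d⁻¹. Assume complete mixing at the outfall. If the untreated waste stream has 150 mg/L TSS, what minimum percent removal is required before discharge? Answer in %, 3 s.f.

73.4 %

Travel time to the compliance point: t = 1.2e+04/1.2 = 1e+04 s = 0.1157 d; decay factor exp(−1.3·0.1157) = 0.8603.
So the concentration just after mixing may be at most 21/0.8603 = 24.41 mg/L.
Mass balance: 24.41·0.343 = 0.046·Cₑ + 0.297·22.
Cₑ = (8.373 − 6.534) / 0.046 = 39.97 mg/L.
Required removal = 1 − 39.97/150 = 73.35 %.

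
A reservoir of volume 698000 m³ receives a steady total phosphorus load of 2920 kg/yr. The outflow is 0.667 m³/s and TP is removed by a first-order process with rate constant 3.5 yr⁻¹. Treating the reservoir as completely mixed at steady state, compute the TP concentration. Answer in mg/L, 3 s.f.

Outflow Q = 0.667 m³/s × 3.156e+07 s/yr = 2.105e+07 m³/yr.
Steady-state CSTR mass balance: W = Q·C + k·V·C, so C = W/(Q + kV).
Q + kV = 2.105e+07 + 3.5·698000 = 2.349e+07 m³/yr.
C = 2920/2.349e+07 = 0.0001243 kg/m³ = 0.1243 mg/L.

0.124 mg/L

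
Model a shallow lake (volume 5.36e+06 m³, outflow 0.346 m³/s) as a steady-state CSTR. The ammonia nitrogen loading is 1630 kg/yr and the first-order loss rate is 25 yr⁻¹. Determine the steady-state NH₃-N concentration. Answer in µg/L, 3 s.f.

11.2 µg/L

Outflow Q = 0.346 m³/s × 3.156e+07 s/yr = 1.092e+07 m³/yr.
Steady-state CSTR mass balance: W = Q·C + k·V·C, so C = W/(Q + kV).
Q + kV = 1.092e+07 + 25·5.36e+06 = 1.449e+08 m³/yr.
C = 1630/1.449e+08 = 1.125e-05 kg/m³ = 0.01125 mg/L = 11.25 µg/L.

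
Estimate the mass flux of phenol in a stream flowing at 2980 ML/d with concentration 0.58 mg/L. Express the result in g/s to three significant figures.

2980 ML/d = 34.49 m³/s.
Mass flux = Q·C = 34.49 m³/s × 0.58 g/m³ = 20 g/s.

20.0 g/s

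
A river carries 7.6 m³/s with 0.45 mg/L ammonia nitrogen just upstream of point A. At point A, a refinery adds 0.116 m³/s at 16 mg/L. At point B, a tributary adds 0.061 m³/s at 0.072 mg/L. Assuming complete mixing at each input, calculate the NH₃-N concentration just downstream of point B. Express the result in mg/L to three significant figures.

After input A: C = (7.6·0.45 + 0.116·16) / 7.716 = 0.6838 mg/L.
After input B: C = (7.716·0.6838 + 0.061·0.072) / 7.777 = 0.679 mg/L.

0.679 mg/L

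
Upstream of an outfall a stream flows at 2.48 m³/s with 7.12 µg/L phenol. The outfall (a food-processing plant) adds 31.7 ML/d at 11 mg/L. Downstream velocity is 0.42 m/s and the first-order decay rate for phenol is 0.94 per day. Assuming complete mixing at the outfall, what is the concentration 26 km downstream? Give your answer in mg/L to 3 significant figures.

31.7 ML/d = 0.3669 m³/s.
7.12 µg/L = 0.00712 mg/L.
After complete mixing, C₀ = (0.3669·11 + 2.48·0.00712) / 2.847 = 1.424 mg/L.
Travel time t = 2.6e+04 m / 0.42 m/s = 6.19e+04 s = 0.7165 d.
C = 1.424·exp(−0.94·0.7165) = 1.424·0.5099 = 0.726 mg/L.

0.726 mg/L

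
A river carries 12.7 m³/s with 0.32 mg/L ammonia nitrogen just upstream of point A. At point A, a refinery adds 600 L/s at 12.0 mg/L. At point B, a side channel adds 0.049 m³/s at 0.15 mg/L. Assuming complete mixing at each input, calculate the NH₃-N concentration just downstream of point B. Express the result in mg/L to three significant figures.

0.844 mg/L

600 L/s = 0.6 m³/s.
After input A: C = (12.7·0.32 + 0.6·12) / 13.3 = 0.8469 mg/L.
After input B: C = (13.3·0.8469 + 0.049·0.15) / 13.35 = 0.8444 mg/L.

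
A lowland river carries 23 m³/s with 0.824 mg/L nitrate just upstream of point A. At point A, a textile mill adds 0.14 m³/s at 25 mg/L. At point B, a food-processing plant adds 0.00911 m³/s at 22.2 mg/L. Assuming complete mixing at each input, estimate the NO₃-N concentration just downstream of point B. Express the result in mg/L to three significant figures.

0.979 mg/L

After input A: C = (23·0.824 + 0.14·25) / 23.14 = 0.9703 mg/L.
After input B: C = (23.14·0.9703 + 0.00911·22.2) / 23.15 = 0.9786 mg/L.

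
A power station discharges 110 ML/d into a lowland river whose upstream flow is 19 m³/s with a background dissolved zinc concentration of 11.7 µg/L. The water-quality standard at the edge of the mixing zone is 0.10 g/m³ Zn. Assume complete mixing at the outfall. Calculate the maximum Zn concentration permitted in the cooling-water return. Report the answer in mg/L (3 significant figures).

110 ML/d = 1.273 m³/s.
11.7 µg/L = 0.0117 mg/L.
Mass balance: 0.1·20.27 = 1.273·Cₑ + 19·0.0117.
Cₑ = (2.027 − 0.2223) / 1.273 = 1.418 mg/L.

1.42 mg/L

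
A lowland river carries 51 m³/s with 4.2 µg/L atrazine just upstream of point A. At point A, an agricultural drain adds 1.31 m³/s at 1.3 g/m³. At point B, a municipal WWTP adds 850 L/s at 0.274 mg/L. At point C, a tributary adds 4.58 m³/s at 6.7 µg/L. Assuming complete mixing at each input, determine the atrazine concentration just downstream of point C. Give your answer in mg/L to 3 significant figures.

4.2 µg/L = 0.0042 mg/L.
After input A: C = (51·0.0042 + 1.31·1.3) / 52.31 = 0.03665 mg/L.
850 L/s = 0.85 m³/s.
After input B: C = (52.31·0.03665 + 0.85·0.274) / 53.16 = 0.04045 mg/L.
6.7 µg/L = 0.0067 mg/L.
After input C: C = (53.16·0.04045 + 4.58·0.0067) / 57.74 = 0.03777 mg/L.

0.0378 mg/L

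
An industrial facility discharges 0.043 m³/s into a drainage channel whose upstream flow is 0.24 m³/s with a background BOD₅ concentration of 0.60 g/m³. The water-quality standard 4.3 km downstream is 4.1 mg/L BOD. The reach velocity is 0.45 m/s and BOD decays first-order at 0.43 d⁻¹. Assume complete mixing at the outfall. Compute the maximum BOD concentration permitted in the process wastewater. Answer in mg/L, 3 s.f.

Travel time to the compliance point: t = 4300/0.45 = 9556 s = 0.1106 d; decay factor exp(−0.43·0.1106) = 0.9536.
So the concentration just after mixing may be at most 4.1/0.9536 = 4.3 mg/L.
Mass balance: 4.3·0.283 = 0.043·Cₑ + 0.24·0.6.
Cₑ = (1.217 − 0.144) / 0.043 = 24.95 mg/L.

24.9 mg/L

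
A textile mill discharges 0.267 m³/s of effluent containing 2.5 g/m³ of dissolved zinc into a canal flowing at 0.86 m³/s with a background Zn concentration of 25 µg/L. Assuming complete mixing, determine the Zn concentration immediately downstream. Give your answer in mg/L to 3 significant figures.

25 µg/L = 0.025 mg/L.
By mass balance at complete mixing, C = (0.267·2.5 + 0.86·0.025) / (0.267 + 0.86) = 0.689/1.127 = 0.6114 mg/L.

0.611 mg/L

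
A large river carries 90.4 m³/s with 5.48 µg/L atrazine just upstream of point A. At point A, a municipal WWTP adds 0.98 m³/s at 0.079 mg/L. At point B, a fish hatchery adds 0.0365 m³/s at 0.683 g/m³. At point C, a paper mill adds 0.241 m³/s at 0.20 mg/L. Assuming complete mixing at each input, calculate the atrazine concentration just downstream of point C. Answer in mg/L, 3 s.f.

5.48 µg/L = 0.00548 mg/L.
After input A: C = (90.4·0.00548 + 0.98·0.079) / 91.38 = 0.006268 mg/L.
After input B: C = (91.38·0.006268 + 0.0365·0.683) / 91.42 = 0.006539 mg/L.
After input C: C = (91.42·0.006539 + 0.241·0.2) / 91.66 = 0.007047 mg/L.

0.00705 mg/L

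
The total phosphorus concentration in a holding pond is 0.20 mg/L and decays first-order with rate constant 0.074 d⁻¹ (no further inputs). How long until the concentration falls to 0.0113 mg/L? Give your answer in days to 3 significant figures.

38.8 d

t = ln(C₀/C)/k = ln(0.20/0.0113)/0.074 = 2.874/0.074 = 38.83 d.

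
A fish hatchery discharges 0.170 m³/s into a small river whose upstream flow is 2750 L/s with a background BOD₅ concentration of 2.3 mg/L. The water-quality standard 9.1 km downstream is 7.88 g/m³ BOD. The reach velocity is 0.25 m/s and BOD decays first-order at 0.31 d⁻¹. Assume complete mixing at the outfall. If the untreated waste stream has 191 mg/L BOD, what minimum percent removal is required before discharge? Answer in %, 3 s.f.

2750 L/s = 2.75 m³/s.
Travel time to the compliance point: t = 9100/0.25 = 3.64e+04 s = 0.4213 d; decay factor exp(−0.31·0.4213) = 0.8776.
So the concentration just after mixing may be at most 7.88/0.8776 = 8.979 mg/L.
Mass balance: 8.979·2.92 = 0.17·Cₑ + 2.75·2.3.
Cₑ = (26.22 − 6.325) / 0.17 = 117 mg/L.
Required removal = 1 − 117/191 = 38.73 %.

38.7 %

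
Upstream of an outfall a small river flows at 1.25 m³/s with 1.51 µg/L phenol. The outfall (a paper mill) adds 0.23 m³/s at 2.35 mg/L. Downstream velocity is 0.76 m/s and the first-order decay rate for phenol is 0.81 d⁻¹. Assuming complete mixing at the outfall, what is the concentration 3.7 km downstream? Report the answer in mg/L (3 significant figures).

1.51 µg/L = 0.00151 mg/L.
After complete mixing, C₀ = (0.23·2.35 + 1.25·0.00151) / 1.48 = 0.3665 mg/L.
Travel time t = 3700 m / 0.76 m/s = 4868 s = 0.05635 d.
C = 0.3665·exp(−0.81·0.05635) = 0.3665·0.9554 = 0.3501 mg/L.

0.350 mg/L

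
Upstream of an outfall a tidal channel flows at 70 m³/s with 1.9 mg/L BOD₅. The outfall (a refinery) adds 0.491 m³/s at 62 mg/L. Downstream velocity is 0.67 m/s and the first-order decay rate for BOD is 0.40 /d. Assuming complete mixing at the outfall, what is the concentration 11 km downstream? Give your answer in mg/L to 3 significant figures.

2.15 mg/L

After complete mixing, C₀ = (0.491·62 + 70·1.9) / 70.49 = 2.319 mg/L.
Travel time t = 1.1e+04 m / 0.67 m/s = 1.642e+04 s = 0.19 d.
C = 2.319·exp(−0.40·0.19) = 2.319·0.9268 = 2.149 mg/L.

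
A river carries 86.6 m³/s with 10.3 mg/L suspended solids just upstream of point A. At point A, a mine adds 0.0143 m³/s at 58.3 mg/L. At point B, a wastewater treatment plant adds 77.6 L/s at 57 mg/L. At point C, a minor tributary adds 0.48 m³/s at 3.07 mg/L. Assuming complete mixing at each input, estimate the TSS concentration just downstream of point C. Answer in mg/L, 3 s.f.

After input A: C = (86.6·10.3 + 0.0143·58.3) / 86.61 = 10.31 mg/L.
77.6 L/s = 0.0776 m³/s.
After input B: C = (86.61·10.31 + 0.0776·57) / 86.69 = 10.35 mg/L.
After input C: C = (86.69·10.35 + 0.48·3.07) / 87.17 = 10.31 mg/L.

10.3 mg/L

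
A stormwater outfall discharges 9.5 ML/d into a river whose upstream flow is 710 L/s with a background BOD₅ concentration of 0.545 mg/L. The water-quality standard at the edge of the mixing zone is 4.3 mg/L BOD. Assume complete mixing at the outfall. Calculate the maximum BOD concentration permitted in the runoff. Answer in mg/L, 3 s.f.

28.5 mg/L

9.5 ML/d = 0.11 m³/s.
710 L/s = 0.71 m³/s.
Mass balance: 4.3·0.82 = 0.11·Cₑ + 0.71·0.545.
Cₑ = (3.526 − 0.387) / 0.11 = 28.55 mg/L.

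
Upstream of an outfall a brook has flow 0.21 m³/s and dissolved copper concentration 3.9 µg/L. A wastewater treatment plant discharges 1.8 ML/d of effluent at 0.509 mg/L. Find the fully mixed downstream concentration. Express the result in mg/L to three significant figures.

1.8 ML/d = 0.02083 m³/s.
3.9 µg/L = 0.0039 mg/L.
Flow-weighted mixing gives C = (0.02083·0.509 + 0.21·0.0039) / (0.02083 + 0.21) = 0.01142/0.2308 = 0.04949 mg/L.

0.0495 mg/L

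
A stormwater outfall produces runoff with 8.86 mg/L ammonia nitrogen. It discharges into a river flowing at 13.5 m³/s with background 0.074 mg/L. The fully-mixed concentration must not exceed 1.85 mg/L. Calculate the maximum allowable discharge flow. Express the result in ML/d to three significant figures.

296 ML/d

Mass balance at complete mixing: C_std·(Q_w + Q_r) = Q_w·C_e + Q_r·C_b.
Rearranging, Q_w = Q_r·(C_std − C_b)/(C_e − C_std) = 13.5·(1.85 − 0.074) / (8.86 − 1.85) = 3.42 m³/s.
= 295.5 ML/d.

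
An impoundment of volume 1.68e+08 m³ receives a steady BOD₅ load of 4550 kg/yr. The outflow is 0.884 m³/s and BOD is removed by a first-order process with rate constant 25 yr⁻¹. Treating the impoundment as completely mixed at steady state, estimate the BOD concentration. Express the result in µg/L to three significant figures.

Outflow Q = 0.884 m³/s × 3.156e+07 s/yr = 2.79e+07 m³/yr.
Steady-state CSTR mass balance: W = Q·C + k·V·C, so C = W/(Q + kV).
Q + kV = 2.79e+07 + 25·1.68e+08 = 4.228e+09 m³/yr.
C = 4550/4.228e+09 = 1.076e-06 kg/m³ = 0.001076 mg/L = 1.076 µg/L.

1.08 µg/L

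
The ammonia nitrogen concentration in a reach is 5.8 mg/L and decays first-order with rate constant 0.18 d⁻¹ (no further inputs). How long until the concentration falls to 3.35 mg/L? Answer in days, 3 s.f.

t = ln(C₀/C)/k = ln(5.8/3.35)/0.18 = 0.5489/0.18 = 3.049 d.

3.05 d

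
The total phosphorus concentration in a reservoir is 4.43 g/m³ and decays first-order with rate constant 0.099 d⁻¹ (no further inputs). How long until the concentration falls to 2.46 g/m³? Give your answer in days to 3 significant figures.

t = ln(C₀/C)/k = ln(4.43/2.46)/0.099 = 0.5882/0.099 = 5.942 d.

5.94 d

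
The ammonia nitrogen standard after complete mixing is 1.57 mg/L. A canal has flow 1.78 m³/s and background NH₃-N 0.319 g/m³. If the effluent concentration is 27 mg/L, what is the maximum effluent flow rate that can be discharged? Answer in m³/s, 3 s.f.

0.0876 m³/s

Mass balance at complete mixing: C_std·(Q_w + Q_r) = Q_w·C_e + Q_r·C_b.
Rearranging, Q_w = Q_r·(C_std − C_b)/(C_e − C_std) = 1.78·(1.57 − 0.319) / (27 − 1.57) = 0.08757 m³/s.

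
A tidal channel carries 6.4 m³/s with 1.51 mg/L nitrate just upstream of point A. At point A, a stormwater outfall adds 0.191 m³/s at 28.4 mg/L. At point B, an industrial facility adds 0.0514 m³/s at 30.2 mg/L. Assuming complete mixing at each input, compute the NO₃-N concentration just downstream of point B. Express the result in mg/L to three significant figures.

2.51 mg/L

After input A: C = (6.4·1.51 + 0.191·28.4) / 6.591 = 2.289 mg/L.
After input B: C = (6.591·2.289 + 0.0514·30.2) / 6.642 = 2.505 mg/L.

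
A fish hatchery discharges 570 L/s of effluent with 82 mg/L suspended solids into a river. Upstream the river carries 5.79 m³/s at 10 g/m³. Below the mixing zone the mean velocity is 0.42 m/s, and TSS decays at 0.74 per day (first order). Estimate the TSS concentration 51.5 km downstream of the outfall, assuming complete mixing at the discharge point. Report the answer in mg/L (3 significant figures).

5.76 mg/L

570 L/s = 0.57 m³/s.
After complete mixing, C₀ = (0.57·82 + 5.79·10) / 6.36 = 16.45 mg/L.
Travel time t = 5.15e+04 m / 0.42 m/s = 1.226e+05 s = 1.419 d.
C = 16.45·exp(−0.74·1.419) = 16.45·0.3499 = 5.756 mg/L.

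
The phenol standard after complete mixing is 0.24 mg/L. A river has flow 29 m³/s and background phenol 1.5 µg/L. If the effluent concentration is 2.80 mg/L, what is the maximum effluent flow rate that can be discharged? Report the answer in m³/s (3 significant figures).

1.5 µg/L = 0.0015 mg/L.
Mass balance at complete mixing: C_std·(Q_w + Q_r) = Q_w·C_e + Q_r·C_b.
Rearranging, Q_w = Q_r·(C_std − C_b)/(C_e − C_std) = 29·(0.24 − 0.0015) / (2.8 − 0.24) = 2.702 m³/s.

2.70 m³/s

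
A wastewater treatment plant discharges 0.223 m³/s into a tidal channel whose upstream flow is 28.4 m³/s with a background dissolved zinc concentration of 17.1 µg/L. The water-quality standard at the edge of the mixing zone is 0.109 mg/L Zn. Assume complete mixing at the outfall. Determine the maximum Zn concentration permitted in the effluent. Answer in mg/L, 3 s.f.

11.8 mg/L

17.1 µg/L = 0.0171 mg/L.
Mass balance: 0.109·28.62 = 0.223·Cₑ + 28.4·0.0171.
Cₑ = (3.12 − 0.4856) / 0.223 = 11.81 mg/L.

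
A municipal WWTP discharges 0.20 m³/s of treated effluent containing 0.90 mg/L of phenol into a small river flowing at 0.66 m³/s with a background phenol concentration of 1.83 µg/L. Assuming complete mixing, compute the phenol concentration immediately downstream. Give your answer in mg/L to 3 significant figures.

0.211 mg/L

1.83 µg/L = 0.00183 mg/L.
By mass balance at complete mixing, C = (0.2·0.9 + 0.66·0.00183) / (0.2 + 0.66) = 0.1812/0.86 = 0.2107 mg/L.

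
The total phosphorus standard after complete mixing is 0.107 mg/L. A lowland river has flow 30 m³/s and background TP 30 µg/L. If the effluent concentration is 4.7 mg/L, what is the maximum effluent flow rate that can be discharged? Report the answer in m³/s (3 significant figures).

0.503 m³/s

30 µg/L = 0.03 mg/L.
Mass balance at complete mixing: C_std·(Q_w + Q_r) = Q_w·C_e + Q_r·C_b.
Rearranging, Q_w = Q_r·(C_std − C_b)/(C_e − C_std) = 30·(0.107 − 0.03) / (4.7 − 0.107) = 0.5029 m³/s.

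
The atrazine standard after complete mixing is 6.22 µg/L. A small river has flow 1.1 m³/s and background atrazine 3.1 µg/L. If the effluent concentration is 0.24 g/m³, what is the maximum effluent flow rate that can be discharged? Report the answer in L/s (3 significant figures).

3.1 µg/L = 0.0031 mg/L.
6.22 µg/L = 0.00622 mg/L.
Mass balance at complete mixing: C_std·(Q_w + Q_r) = Q_w·C_e + Q_r·C_b.
Rearranging, Q_w = Q_r·(C_std − C_b)/(C_e − C_std) = 1.1·(0.00622 − 0.0031) / (0.24 − 0.00622) = 0.01468 m³/s.
= 14.68 L/s.

14.7 L/s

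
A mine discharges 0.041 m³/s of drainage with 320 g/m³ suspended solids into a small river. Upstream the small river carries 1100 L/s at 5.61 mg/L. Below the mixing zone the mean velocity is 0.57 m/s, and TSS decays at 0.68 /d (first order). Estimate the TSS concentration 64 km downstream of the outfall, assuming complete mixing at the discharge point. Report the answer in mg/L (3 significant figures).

1100 L/s = 1.1 m³/s.
After complete mixing, C₀ = (0.041·320 + 1.1·5.61) / 1.141 = 16.91 mg/L.
Travel time t = 6.4e+04 m / 0.57 m/s = 1.123e+05 s = 1.3 d.
C = 16.91·exp(−0.68·1.3) = 16.91·0.4133 = 6.987 mg/L.

6.99 mg/L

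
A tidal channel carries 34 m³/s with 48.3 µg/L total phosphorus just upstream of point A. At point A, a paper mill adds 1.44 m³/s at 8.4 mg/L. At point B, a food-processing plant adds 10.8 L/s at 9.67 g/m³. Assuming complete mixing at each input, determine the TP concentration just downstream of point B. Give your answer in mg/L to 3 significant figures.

48.3 µg/L = 0.0483 mg/L.
After input A: C = (34·0.0483 + 1.44·8.4) / 35.44 = 0.3876 mg/L.
10.8 L/s = 0.0108 m³/s.
After input B: C = (35.44·0.3876 + 0.0108·9.67) / 35.45 = 0.3905 mg/L.

0.390 mg/L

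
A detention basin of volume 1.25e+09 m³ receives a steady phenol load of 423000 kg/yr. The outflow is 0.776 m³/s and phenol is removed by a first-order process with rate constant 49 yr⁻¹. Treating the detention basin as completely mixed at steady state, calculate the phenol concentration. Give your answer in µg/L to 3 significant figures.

Outflow Q = 0.776 m³/s × 3.156e+07 s/yr = 2.449e+07 m³/yr.
Steady-state CSTR mass balance: W = Q·C + k·V·C, so C = W/(Q + kV).
Q + kV = 2.449e+07 + 49·1.25e+09 = 6.127e+10 m³/yr.
C = 423000/6.127e+10 = 6.903e-06 kg/m³ = 0.006903 mg/L = 6.903 µg/L.

6.90 µg/L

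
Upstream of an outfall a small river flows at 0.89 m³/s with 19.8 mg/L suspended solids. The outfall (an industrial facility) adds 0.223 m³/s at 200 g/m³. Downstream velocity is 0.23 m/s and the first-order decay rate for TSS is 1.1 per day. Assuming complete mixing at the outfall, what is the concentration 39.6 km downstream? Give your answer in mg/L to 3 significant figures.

After complete mixing, C₀ = (0.223·200 + 0.89·19.8) / 1.113 = 55.9 mg/L.
Travel time t = 3.96e+04 m / 0.23 m/s = 1.722e+05 s = 1.993 d.
C = 55.9·exp(−1.1·1.993) = 55.9·0.1117 = 6.244 mg/L.

6.24 mg/L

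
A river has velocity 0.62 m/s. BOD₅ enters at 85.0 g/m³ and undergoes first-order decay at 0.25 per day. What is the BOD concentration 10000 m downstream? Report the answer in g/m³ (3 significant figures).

81.1 g/m³

Travel time t = 10000 m / 0.62 m/s = 1e+04/0.62 = 1.613e+04 s = 0.1867 d.
First-order decay: C = 85.0·exp(−0.25·0.1867) = 85.0·0.9544 = 81.12 g/m³.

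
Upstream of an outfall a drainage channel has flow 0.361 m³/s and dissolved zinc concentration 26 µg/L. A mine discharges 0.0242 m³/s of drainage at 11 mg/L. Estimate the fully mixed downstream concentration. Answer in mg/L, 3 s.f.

26 µg/L = 0.026 mg/L.
Conservation of mass across the mixing zone: C = (0.0242·11 + 0.361·0.026) / (0.0242 + 0.361) = 0.2756/0.3852 = 0.7154 mg/L.

0.715 mg/L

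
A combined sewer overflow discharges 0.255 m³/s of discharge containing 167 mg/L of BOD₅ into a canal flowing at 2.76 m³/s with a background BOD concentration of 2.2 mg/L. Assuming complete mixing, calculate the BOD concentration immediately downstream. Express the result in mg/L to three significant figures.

16.1 mg/L

Conservation of mass across the mixing zone: C = (0.255·167 + 2.76·2.2) / (0.255 + 2.76) = 48.66/3.015 = 16.14 mg/L.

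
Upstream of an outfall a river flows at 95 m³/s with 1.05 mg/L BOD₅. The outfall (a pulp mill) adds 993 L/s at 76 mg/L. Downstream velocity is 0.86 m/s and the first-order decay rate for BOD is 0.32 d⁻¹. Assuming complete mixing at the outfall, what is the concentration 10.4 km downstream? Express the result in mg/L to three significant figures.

1.75 mg/L

993 L/s = 0.993 m³/s.
After complete mixing, C₀ = (0.993·76 + 95·1.05) / 95.99 = 1.825 mg/L.
Travel time t = 1.04e+04 m / 0.86 m/s = 1.209e+04 s = 0.14 d.
C = 1.825·exp(−0.32·0.14) = 1.825·0.9562 = 1.745 mg/L.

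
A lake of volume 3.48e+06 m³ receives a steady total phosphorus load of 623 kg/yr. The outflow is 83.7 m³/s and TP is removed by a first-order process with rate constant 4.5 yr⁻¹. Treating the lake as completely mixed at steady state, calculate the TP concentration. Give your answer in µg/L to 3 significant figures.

0.234 µg/L

Outflow Q = 83.7 m³/s × 3.156e+07 s/yr = 2.641e+09 m³/yr.
Steady-state CSTR mass balance: W = Q·C + k·V·C, so C = W/(Q + kV).
Q + kV = 2.641e+09 + 4.5·3.48e+06 = 2.657e+09 m³/yr.
C = 623/2.657e+09 = 2.345e-07 kg/m³ = 0.0002345 mg/L = 0.2345 µg/L.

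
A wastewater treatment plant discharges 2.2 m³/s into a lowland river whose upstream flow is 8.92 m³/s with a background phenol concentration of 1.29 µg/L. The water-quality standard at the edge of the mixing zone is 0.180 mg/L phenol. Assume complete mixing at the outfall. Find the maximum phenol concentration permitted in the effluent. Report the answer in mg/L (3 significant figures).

0.905 mg/L

1.29 µg/L = 0.00129 mg/L.
Mass balance: 0.18·11.12 = 2.2·Cₑ + 8.92·0.00129.
Cₑ = (2.002 − 0.01151) / 2.2 = 0.9046 mg/L.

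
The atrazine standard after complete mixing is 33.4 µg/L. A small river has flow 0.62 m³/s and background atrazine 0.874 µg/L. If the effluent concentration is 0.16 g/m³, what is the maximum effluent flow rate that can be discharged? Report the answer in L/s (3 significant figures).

159 L/s

0.874 µg/L = 0.000874 mg/L.
33.4 µg/L = 0.0334 mg/L.
Mass balance at complete mixing: C_std·(Q_w + Q_r) = Q_w·C_e + Q_r·C_b.
Rearranging, Q_w = Q_r·(C_std − C_b)/(C_e − C_std) = 0.62·(0.0334 − 0.000874) / (0.16 − 0.0334) = 0.1593 m³/s.
= 159.3 L/s.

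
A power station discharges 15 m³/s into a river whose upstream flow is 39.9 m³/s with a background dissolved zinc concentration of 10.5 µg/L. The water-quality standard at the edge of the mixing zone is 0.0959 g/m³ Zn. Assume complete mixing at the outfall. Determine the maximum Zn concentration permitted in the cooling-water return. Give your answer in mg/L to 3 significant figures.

0.323 mg/L

10.5 µg/L = 0.0105 mg/L.
Mass balance: 0.0959·54.9 = 15·Cₑ + 39.9·0.0105.
Cₑ = (5.265 − 0.4189) / 15 = 0.3231 mg/L.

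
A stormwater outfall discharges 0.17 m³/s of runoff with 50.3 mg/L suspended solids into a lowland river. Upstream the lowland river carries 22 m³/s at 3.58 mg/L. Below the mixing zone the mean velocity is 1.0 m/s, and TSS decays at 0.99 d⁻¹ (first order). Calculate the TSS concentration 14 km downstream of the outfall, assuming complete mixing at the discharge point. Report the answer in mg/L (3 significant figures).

3.35 mg/L

After complete mixing, C₀ = (0.17·50.3 + 22·3.58) / 22.17 = 3.938 mg/L.
Travel time t = 1.4e+04 m / 1.0 m/s = 1.4e+04 s = 0.162 d.
C = 3.938·exp(−0.99·0.162) = 3.938·0.8518 = 3.355 mg/L.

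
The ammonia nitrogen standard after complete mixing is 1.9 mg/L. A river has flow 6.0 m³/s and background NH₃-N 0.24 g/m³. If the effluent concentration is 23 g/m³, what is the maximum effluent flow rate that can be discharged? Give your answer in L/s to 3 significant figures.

472 L/s

Mass balance at complete mixing: C_std·(Q_w + Q_r) = Q_w·C_e + Q_r·C_b.
Rearranging, Q_w = Q_r·(C_std − C_b)/(C_e − C_std) = 6.0·(1.9 − 0.24) / (23 − 1.9) = 0.472 m³/s.
= 472 L/s.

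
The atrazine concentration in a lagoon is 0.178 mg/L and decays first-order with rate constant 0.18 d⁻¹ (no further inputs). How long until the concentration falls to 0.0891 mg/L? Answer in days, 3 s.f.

t = ln(C₀/C)/k = ln(0.178/0.0891)/0.18 = 0.692/0.18 = 3.845 d.

3.84 d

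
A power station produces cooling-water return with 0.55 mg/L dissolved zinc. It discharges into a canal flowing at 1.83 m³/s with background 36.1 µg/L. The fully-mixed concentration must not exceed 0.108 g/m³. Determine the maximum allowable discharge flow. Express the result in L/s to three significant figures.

298 L/s

36.1 µg/L = 0.0361 mg/L.
Mass balance at complete mixing: C_std·(Q_w + Q_r) = Q_w·C_e + Q_r·C_b.
Rearranging, Q_w = Q_r·(C_std − C_b)/(C_e − C_std) = 1.83·(0.108 − 0.0361) / (0.55 − 0.108) = 0.2977 m³/s.
= 297.7 L/s.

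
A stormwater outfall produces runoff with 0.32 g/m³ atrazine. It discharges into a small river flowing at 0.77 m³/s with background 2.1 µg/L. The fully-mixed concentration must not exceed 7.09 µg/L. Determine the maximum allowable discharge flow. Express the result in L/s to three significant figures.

2.1 µg/L = 0.0021 mg/L.
7.09 µg/L = 0.00709 mg/L.
Mass balance at complete mixing: C_std·(Q_w + Q_r) = Q_w·C_e + Q_r·C_b.
Rearranging, Q_w = Q_r·(C_std − C_b)/(C_e − C_std) = 0.77·(0.00709 − 0.0021) / (0.32 − 0.00709) = 0.01228 m³/s.
= 12.28 L/s.

12.3 L/s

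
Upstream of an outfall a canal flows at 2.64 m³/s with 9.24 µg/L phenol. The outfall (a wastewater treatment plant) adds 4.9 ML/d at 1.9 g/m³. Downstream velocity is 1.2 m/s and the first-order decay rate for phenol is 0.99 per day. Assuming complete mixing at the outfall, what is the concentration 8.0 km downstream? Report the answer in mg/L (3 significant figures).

0.0454 mg/L

4.9 ML/d = 0.05671 m³/s.
9.24 µg/L = 0.00924 mg/L.
After complete mixing, C₀ = (0.05671·1.9 + 2.64·0.00924) / 2.697 = 0.049 mg/L.
Travel time t = 8000 m / 1.2 m/s = 6667 s = 0.07716 d.
C = 0.049·exp(−0.99·0.07716) = 0.049·0.9265 = 0.0454 mg/L.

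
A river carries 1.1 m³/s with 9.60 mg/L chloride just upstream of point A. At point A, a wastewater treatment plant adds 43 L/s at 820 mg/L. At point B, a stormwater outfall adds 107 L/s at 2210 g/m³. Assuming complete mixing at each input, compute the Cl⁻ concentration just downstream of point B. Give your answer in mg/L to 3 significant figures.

226 mg/L

43 L/s = 0.043 m³/s.
After input A: C = (1.1·9.6 + 0.043·820) / 1.143 = 40.09 mg/L.
107 L/s = 0.107 m³/s.
After input B: C = (1.143·40.09 + 0.107·2210) / 1.25 = 225.8 mg/L.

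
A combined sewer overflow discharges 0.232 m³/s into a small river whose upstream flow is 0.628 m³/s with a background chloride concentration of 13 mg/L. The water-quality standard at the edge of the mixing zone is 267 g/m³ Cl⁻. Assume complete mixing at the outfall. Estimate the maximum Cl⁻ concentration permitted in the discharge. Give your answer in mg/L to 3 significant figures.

Mass balance: 267·0.86 = 0.232·Cₑ + 0.628·13.
Cₑ = (229.6 − 8.164) / 0.232 = 954.6 mg/L.

955 mg/L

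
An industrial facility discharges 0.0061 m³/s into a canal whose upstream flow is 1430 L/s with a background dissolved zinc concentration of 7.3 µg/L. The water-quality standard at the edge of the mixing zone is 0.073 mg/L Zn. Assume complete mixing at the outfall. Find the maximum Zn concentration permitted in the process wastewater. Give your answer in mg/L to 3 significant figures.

15.5 mg/L

1430 L/s = 1.43 m³/s.
7.3 µg/L = 0.0073 mg/L.
Mass balance: 0.073·1.436 = 0.0061·Cₑ + 1.43·0.0073.
Cₑ = (0.1048 − 0.01044) / 0.0061 = 15.47 mg/L.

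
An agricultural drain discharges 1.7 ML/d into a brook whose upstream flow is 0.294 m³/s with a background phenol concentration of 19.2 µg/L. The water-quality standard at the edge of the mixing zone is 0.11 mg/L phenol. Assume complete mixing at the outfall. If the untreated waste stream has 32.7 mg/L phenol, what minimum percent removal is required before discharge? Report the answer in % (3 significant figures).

1.7 ML/d = 0.01968 m³/s.
19.2 µg/L = 0.0192 mg/L.
Mass balance: 0.11·0.3137 = 0.01968·Cₑ + 0.294·0.0192.
Cₑ = (0.0345 − 0.005645) / 0.01968 = 1.467 mg/L.
Required removal = 1 − 1.467/32.7 = 95.51 %.

95.5 %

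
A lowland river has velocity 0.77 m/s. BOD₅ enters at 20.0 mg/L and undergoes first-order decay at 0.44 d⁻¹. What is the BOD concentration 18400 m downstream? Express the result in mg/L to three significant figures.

Travel time t = 18400 m / 0.77 m/s = 1.84e+04/0.77 = 2.39e+04 s = 0.2766 d.
First-order decay: C = 20.0·exp(−0.44·0.2766) = 20.0·0.8854 = 17.71 mg/L.

17.7 mg/L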